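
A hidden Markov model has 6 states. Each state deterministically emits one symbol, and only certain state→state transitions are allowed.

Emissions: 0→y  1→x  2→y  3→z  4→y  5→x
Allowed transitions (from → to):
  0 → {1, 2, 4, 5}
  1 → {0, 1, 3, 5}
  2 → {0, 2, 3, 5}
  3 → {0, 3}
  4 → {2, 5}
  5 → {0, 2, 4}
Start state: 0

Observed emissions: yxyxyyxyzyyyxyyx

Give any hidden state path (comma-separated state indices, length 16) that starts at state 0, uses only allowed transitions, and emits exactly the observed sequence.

  [0] y  {0,2,4}  => 0  start
  [1] x  {1,5}  => 1  0->1 ok
  [2] y  {0,2,4}  => 0  1->0 ok
  [3] x  {1,5}  => 5  0->5 ok
  [4] y  {0,2,4}  => 0  5->0 ok
  [5] y  {0,2,4}  => 4  0->4 ok
  [6] x  {1,5}  => 5  4->5 ok
  [7] y  {0,2,4}  => 2  5->2 ok
  [8] z  {3}  => 3  2->3 ok
  [9] y  {0,2,4}  => 0  3->0 ok
  [10] y  {0,2,4}  => 2  0->2 ok
  [11] y  {0,2,4}  => 2  2->2 ok
  [12] x  {1,5}  => 5  2->5 ok
  [13] y  {0,2,4}  => 0  5->0 ok
  [14] y  {0,2,4}  => 2  0->2 ok
  [15] x  {1,5}  => 5  2->5 ok

0,1,0,5,0,4,5,2,3,0,2,2,5,0,2,5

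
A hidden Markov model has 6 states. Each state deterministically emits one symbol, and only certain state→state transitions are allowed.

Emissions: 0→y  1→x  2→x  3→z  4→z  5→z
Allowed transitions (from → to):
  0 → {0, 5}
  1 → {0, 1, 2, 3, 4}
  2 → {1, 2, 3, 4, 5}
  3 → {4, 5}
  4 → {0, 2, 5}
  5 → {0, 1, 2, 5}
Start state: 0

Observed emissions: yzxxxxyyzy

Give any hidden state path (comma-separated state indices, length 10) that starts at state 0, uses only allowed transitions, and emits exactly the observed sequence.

0,5,2,1,2,1,0,0,5,0

  0: obs=y cand={0} pick 0 [start]
  1: obs=z cand={3,4,5} pick 5 [0->5 ok]
  2: obs=x cand={1,2} pick 2 [5->2 ok]
  3: obs=x cand={1,2} pick 1 [2->1 ok]
  4: obs=x cand={1,2} pick 2 [1->2 ok]
  5: obs=x cand={1,2} pick 1 [2->1 ok]
  6: obs=y cand={0} pick 0 [1->0 ok]
  7: obs=y cand={0} pick 0 [0->0 ok]
  8: obs=z cand={3,4,5} pick 5 [0->5 ok]
  9: obs=y cand={0} pick 0 [5->0 ok]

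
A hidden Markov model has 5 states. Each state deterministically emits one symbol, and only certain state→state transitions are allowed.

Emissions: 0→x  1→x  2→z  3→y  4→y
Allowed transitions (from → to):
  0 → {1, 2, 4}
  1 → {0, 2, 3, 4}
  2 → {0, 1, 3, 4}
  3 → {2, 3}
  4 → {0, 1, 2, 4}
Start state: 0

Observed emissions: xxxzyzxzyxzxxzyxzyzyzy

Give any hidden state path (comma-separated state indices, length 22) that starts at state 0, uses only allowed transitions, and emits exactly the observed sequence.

  [0] x  {0,1}  => 0  start
  [1] x  {0,1}  => 1  0->1 ok
  [2] x  {0,1}  => 0  1->0 ok
  [3] z  {2}  => 2  0->2 ok
  [4] y  {3,4}  => 3  2->3 ok
  [5] z  {2}  => 2  3->2 ok
  [6] x  {0,1}  => 0  2->0 ok
  [7] z  {2}  => 2  0->2 ok
  [8] y  {3,4}  => 4  2->4 ok
  [9] x  {0,1}  => 0  4->0 ok
  [10] z  {2}  => 2  0->2 ok
  [11] x  {0,1}  => 0  2->0 ok
  [12] x  {0,1}  => 1  0->1 ok
  [13] z  {2}  => 2  1->2 ok
  [14] y  {3,4}  => 4  2->4 ok
  [15] x  {0,1}  => 0  4->0 ok
  [16] z  {2}  => 2  0->2 ok
  [17] y  {3,4}  => 3  2->3 ok
  [18] z  {2}  => 2  3->2 ok
  [19] y  {3,4}  => 3  2->3 ok
  [20] z  {2}  => 2  3->2 ok
  [21] y  {3,4}  => 4  2->4 ok

0,1,0,2,3,2,0,2,4,0,2,0,1,2,4,0,2,3,2,3,2,4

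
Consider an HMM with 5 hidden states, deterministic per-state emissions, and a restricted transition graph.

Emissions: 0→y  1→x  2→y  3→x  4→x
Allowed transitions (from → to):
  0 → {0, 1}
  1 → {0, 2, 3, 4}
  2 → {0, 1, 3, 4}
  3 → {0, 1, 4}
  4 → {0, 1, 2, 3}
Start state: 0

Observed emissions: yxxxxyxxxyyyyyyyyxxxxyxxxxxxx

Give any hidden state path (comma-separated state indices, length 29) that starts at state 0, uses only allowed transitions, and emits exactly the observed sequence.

0,1,4,3,1,2,4,1,4,0,0,0,0,0,0,0,0,1,3,4,3,0,1,3,1,4,3,4,1

  pos 0: y in {0,2}, choose 0; start
  pos 1: x in {1,3,4}, choose 1; 0->1 ok
  pos 2: x in {1,3,4}, choose 4; 1->4 ok
  pos 3: x in {1,3,4}, choose 3; 4->3 ok
  pos 4: x in {1,3,4}, choose 1; 3->1 ok
  pos 5: y in {0,2}, choose 2; 1->2 ok
  pos 6: x in {1,3,4}, choose 4; 2->4 ok
  pos 7: x in {1,3,4}, choose 1; 4->1 ok
  pos 8: x in {1,3,4}, choose 4; 1->4 ok
  pos 9: y in {0,2}, choose 0; 4->0 ok
  pos 10: y in {0,2}, choose 0; 0->0 ok
  pos 11: y in {0,2}, choose 0; 0->0 ok
  pos 12: y in {0,2}, choose 0; 0->0 ok
  pos 13: y in {0,2}, choose 0; 0->0 ok
  pos 14: y in {0,2}, choose 0; 0->0 ok
  pos 15: y in {0,2}, choose 0; 0->0 ok
  pos 16: y in {0,2}, choose 0; 0->0 ok
  pos 17: x in {1,3,4}, choose 1; 0->1 ok
  pos 18: x in {1,3,4}, choose 3; 1->3 ok
  pos 19: x in {1,3,4}, choose 4; 3->4 ok
  pos 20: x in {1,3,4}, choose 3; 4->3 ok
  pos 21: y in {0,2}, choose 0; 3->0 ok
  pos 22: x in {1,3,4}, choose 1; 0->1 ok
  pos 23: x in {1,3,4}, choose 3; 1->3 ok
  pos 24: x in {1,3,4}, choose 1; 3->1 ok
  pos 25: x in {1,3,4}, choose 4; 1->4 ok
  pos 26: x in {1,3,4}, choose 3; 4->3 ok
  pos 27: x in {1,3,4}, choose 4; 3->4 ok
  pos 28: x in {1,3,4}, choose 1; 4->1 ok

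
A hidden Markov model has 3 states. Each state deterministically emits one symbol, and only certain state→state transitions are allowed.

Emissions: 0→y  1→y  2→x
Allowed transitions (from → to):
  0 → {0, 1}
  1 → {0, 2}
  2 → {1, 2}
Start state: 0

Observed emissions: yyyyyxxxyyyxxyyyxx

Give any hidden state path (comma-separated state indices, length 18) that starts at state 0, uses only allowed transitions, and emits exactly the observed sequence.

0,0,0,0,1,2,2,2,1,0,1,2,2,1,0,1,2,2

  t0 'y' -> {0,1}, take 0 (start)
  t1 'y' -> {0,1}, take 0 (0->0 ok)
  t2 'y' -> {0,1}, take 0 (0->0 ok)
  t3 'y' -> {0,1}, take 0 (0->0 ok)
  t4 'y' -> {0,1}, take 1 (0->1 ok)
  t5 'x' -> {2}, take 2 (1->2 ok)
  t6 'x' -> {2}, take 2 (2->2 ok)
  t7 'x' -> {2}, take 2 (2->2 ok)
  t8 'y' -> {0,1}, take 1 (2->1 ok)
  t9 'y' -> {0,1}, take 0 (1->0 ok)
  t10 'y' -> {0,1}, take 1 (0->1 ok)
  t11 'x' -> {2}, take 2 (1->2 ok)
  t12 'x' -> {2}, take 2 (2->2 ok)
  t13 'y' -> {0,1}, take 1 (2->1 ok)
  t14 'y' -> {0,1}, take 0 (1->0 ok)
  t15 'y' -> {0,1}, take 1 (0->1 ok)
  t16 'x' -> {2}, take 2 (1->2 ok)
  t17 'x' -> {2}, take 2 (2->2 ok)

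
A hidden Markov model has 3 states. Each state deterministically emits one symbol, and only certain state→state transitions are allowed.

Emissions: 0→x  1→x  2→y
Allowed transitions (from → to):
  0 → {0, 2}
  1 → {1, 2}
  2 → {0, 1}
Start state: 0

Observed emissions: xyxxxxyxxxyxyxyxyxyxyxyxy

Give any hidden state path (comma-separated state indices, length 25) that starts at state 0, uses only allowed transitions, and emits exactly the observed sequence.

  [0] x  {0,1}  => 0  start
  [1] y  {2}  => 2  0->2 ok
  [2] x  {0,1}  => 0  2->0 ok
  [3] x  {0,1}  => 0  0->0 ok
  [4] x  {0,1}  => 0  0->0 ok
  [5] x  {0,1}  => 0  0->0 ok
  [6] y  {2}  => 2  0->2 ok
  [7] x  {0,1}  => 1  2->1 ok
  [8] x  {0,1}  => 1  1->1 ok
  [9] x  {0,1}  => 1  1->1 ok
  [10] y  {2}  => 2  1->2 ok
  [11] x  {0,1}  => 1  2->1 ok
  [12] y  {2}  => 2  1->2 ok
  [13] x  {0,1}  => 1  2->1 ok
  [14] y  {2}  => 2  1->2 ok
  [15] x  {0,1}  => 0  2->0 ok
  [16] y  {2}  => 2  0->2 ok
  [17] x  {0,1}  => 0  2->0 ok
  [18] y  {2}  => 2  0->2 ok
  [19] x  {0,1}  => 1  2->1 ok
  [20] y  {2}  => 2  1->2 ok
  [21] x  {0,1}  => 1  2->1 ok
  [22] y  {2}  => 2  1->2 ok
  [23] x  {0,1}  => 0  2->0 ok
  [24] y  {2}  => 2  0->2 ok

0,2,0,0,0,0,2,1,1,1,2,1,2,1,2,0,2,0,2,1,2,1,2,0,2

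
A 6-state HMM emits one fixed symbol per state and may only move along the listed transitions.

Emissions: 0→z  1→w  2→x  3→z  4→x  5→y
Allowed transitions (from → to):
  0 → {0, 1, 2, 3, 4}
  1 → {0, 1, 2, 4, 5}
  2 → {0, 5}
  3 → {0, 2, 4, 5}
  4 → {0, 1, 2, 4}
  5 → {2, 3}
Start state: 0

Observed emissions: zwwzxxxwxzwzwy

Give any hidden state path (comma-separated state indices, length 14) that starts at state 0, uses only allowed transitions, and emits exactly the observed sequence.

  t0 'z' -> {0,3}, take 0 (start)
  t1 'w' -> {1}, take 1 (0->1 ok)
  t2 'w' -> {1}, take 1 (1->1 ok)
  t3 'z' -> {0,3}, take 0 (1->0 ok)
  t4 'x' -> {2,4}, take 4 (0->4 ok)
  t5 'x' -> {2,4}, take 4 (4->4 ok)
  t6 'x' -> {2,4}, take 4 (4->4 ok)
  t7 'w' -> {1}, take 1 (4->1 ok)
  t8 'x' -> {2,4}, take 4 (1->4 ok)
  t9 'z' -> {0,3}, take 0 (4->0 ok)
  t10 'w' -> {1}, take 1 (0->1 ok)
  t11 'z' -> {0,3}, take 0 (1->0 ok)
  t12 'w' -> {1}, take 1 (0->1 ok)
  t13 'y' -> {5}, take 5 (1->5 ok)

0,1,1,0,4,4,4,1,4,0,1,0,1,5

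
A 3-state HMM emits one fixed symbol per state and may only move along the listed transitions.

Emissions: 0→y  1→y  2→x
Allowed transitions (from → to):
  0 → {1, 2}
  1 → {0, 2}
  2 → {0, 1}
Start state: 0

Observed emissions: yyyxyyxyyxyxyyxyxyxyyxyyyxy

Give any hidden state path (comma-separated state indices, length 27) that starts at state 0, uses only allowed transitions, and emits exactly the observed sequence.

  t0 'y' -> {0,1}, take 0 (start)
  t1 'y' -> {0,1}, take 1 (0->1 ok)
  t2 'y' -> {0,1}, take 0 (1->0 ok)
  t3 'x' -> {2}, take 2 (0->2 ok)
  t4 'y' -> {0,1}, take 1 (2->1 ok)
  t5 'y' -> {0,1}, take 0 (1->0 ok)
  t6 'x' -> {2}, take 2 (0->2 ok)
  t7 'y' -> {0,1}, take 1 (2->1 ok)
  t8 'y' -> {0,1}, take 0 (1->0 ok)
  t9 'x' -> {2}, take 2 (0->2 ok)
  t10 'y' -> {0,1}, take 1 (2->1 ok)
  t11 'x' -> {2}, take 2 (1->2 ok)
  t12 'y' -> {0,1}, take 1 (2->1 ok)
  t13 'y' -> {0,1}, take 0 (1->0 ok)
  t14 'x' -> {2}, take 2 (0->2 ok)
  t15 'y' -> {0,1}, take 1 (2->1 ok)
  t16 'x' -> {2}, take 2 (1->2 ok)
  t17 'y' -> {0,1}, take 1 (2->1 ok)
  t18 'x' -> {2}, take 2 (1->2 ok)
  t19 'y' -> {0,1}, take 1 (2->1 ok)
  t20 'y' -> {0,1}, take 0 (1->0 ok)
  t21 'x' -> {2}, take 2 (0->2 ok)
  t22 'y' -> {0,1}, take 0 (2->0 ok)
  t23 'y' -> {0,1}, take 1 (0->1 ok)
  t24 'y' -> {0,1}, take 0 (1->0 ok)
  t25 'x' -> {2}, take 2 (0->2 ok)
  t26 'y' -> {0,1}, take 0 (2->0 ok)

0,1,0,2,1,0,2,1,0,2,1,2,1,0,2,1,2,1,2,1,0,2,0,1,0,2,0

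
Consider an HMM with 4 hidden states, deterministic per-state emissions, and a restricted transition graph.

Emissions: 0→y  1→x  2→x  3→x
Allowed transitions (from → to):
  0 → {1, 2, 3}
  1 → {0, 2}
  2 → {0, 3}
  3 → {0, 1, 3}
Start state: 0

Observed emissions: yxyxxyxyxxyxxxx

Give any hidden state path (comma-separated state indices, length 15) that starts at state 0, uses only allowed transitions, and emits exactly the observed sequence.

0,2,0,3,1,0,3,0,3,1,0,3,3,1,2

  t0 'y' -> {0}, take 0 (start)
  t1 'x' -> {1,2,3}, take 2 (0->2 ok)
  t2 'y' -> {0}, take 0 (2->0 ok)
  t3 'x' -> {1,2,3}, take 3 (0->3 ok)
  t4 'x' -> {1,2,3}, take 1 (3->1 ok)
  t5 'y' -> {0}, take 0 (1->0 ok)
  t6 'x' -> {1,2,3}, take 3 (0->3 ok)
  t7 'y' -> {0}, take 0 (3->0 ok)
  t8 'x' -> {1,2,3}, take 3 (0->3 ok)
  t9 'x' -> {1,2,3}, take 1 (3->1 ok)
  t10 'y' -> {0}, take 0 (1->0 ok)
  t11 'x' -> {1,2,3}, take 3 (0->3 ok)
  t12 'x' -> {1,2,3}, take 3 (3->3 ok)
  t13 'x' -> {1,2,3}, take 1 (3->1 ok)
  t14 'x' -> {1,2,3}, take 2 (1->2 ok)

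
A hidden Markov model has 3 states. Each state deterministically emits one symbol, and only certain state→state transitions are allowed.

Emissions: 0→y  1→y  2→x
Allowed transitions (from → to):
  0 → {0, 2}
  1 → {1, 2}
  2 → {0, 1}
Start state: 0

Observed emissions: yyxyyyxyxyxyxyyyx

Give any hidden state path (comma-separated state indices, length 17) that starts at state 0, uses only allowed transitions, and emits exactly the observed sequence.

  [0] y  {0,1}  => 0  start
  [1] y  {0,1}  => 0  0->0 ok
  [2] x  {2}  => 2  0->2 ok
  [3] y  {0,1}  => 0  2->0 ok
  [4] y  {0,1}  => 0  0->0 ok
  [5] y  {0,1}  => 0  0->0 ok
  [6] x  {2}  => 2  0->2 ok
  [7] y  {0,1}  => 0  2->0 ok
  [8] x  {2}  => 2  0->2 ok
  [9] y  {0,1}  => 0  2->0 ok
  [10] x  {2}  => 2  0->2 ok
  [11] y  {0,1}  => 1  2->1 ok
  [12] x  {2}  => 2  1->2 ok
  [13] y  {0,1}  => 1  2->1 ok
  [14] y  {0,1}  => 1  1->1 ok
  [15] y  {0,1}  => 1  1->1 ok
  [16] x  {2}  => 2  1->2 ok

0,0,2,0,0,0,2,0,2,0,2,1,2,1,1,1,2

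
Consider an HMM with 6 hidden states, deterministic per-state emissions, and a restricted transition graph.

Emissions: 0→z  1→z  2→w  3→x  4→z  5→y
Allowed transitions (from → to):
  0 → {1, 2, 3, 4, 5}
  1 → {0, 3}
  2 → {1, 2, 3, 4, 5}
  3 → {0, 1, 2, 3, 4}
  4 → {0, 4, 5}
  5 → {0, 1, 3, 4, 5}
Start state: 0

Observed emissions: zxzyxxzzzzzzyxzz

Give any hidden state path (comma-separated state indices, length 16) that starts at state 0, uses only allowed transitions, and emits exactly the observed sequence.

0,3,4,5,3,3,4,4,0,4,4,4,5,3,1,0

  pos 0: z in {0,1,4}, choose 0; start
  pos 1: x in {3}, choose 3; 0->3 ok
  pos 2: z in {0,1,4}, choose 4; 3->4 ok
  pos 3: y in {5}, choose 5; 4->5 ok
  pos 4: x in {3}, choose 3; 5->3 ok
  pos 5: x in {3}, choose 3; 3->3 ok
  pos 6: z in {0,1,4}, choose 4; 3->4 ok
  pos 7: z in {0,1,4}, choose 4; 4->4 ok
  pos 8: z in {0,1,4}, choose 0; 4->0 ok
  pos 9: z in {0,1,4}, choose 4; 0->4 ok
  pos 10: z in {0,1,4}, choose 4; 4->4 ok
  pos 11: z in {0,1,4}, choose 4; 4->4 ok
  pos 12: y in {5}, choose 5; 4->5 ok
  pos 13: x in {3}, choose 3; 5->3 ok
  pos 14: z in {0,1,4}, choose 1; 3->1 ok
  pos 15: z in {0,1,4}, choose 0; 1->0 ok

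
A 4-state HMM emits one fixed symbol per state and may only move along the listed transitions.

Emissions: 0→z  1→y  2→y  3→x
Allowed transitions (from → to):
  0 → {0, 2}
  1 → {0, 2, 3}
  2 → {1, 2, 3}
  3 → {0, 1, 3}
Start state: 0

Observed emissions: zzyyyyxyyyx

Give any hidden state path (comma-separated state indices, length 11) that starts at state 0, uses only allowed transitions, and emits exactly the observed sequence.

0,0,2,1,2,2,3,1,2,2,3

  0: obs=z cand={0} pick 0 [start]
  1: obs=z cand={0} pick 0 [0->0 ok]
  2: obs=y cand={1,2} pick 2 [0->2 ok]
  3: obs=y cand={1,2} pick 1 [2->1 ok]
  4: obs=y cand={1,2} pick 2 [1->2 ok]
  5: obs=y cand={1,2} pick 2 [2->2 ok]
  6: obs=x cand={3} pick 3 [2->3 ok]
  7: obs=y cand={1,2} pick 1 [3->1 ok]
  8: obs=y cand={1,2} pick 2 [1->2 ok]
  9: obs=y cand={1,2} pick 2 [2->2 ok]
  10: obs=x cand={3} pick 3 [2->3 ok]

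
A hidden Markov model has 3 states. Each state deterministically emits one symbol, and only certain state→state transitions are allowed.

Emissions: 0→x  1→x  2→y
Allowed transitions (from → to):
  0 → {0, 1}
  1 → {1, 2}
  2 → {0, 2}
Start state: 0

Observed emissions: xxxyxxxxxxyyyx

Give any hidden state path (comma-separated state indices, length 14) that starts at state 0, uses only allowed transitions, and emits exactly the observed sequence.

  t0 'x' -> {0,1}, take 0 (start)
  t1 'x' -> {0,1}, take 1 (0->1 ok)
  t2 'x' -> {0,1}, take 1 (1->1 ok)
  t3 'y' -> {2}, take 2 (1->2 ok)
  t4 'x' -> {0,1}, take 0 (2->0 ok)
  t5 'x' -> {0,1}, take 0 (0->0 ok)
  t6 'x' -> {0,1}, take 0 (0->0 ok)
  t7 'x' -> {0,1}, take 1 (0->1 ok)
  t8 'x' -> {0,1}, take 1 (1->1 ok)
  t9 'x' -> {0,1}, take 1 (1->1 ok)
  t10 'y' -> {2}, take 2 (1->2 ok)
  t11 'y' -> {2}, take 2 (2->2 ok)
  t12 'y' -> {2}, take 2 (2->2 ok)
  t13 'x' -> {0,1}, take 0 (2->0 ok)

0,1,1,2,0,0,0,1,1,1,2,2,2,0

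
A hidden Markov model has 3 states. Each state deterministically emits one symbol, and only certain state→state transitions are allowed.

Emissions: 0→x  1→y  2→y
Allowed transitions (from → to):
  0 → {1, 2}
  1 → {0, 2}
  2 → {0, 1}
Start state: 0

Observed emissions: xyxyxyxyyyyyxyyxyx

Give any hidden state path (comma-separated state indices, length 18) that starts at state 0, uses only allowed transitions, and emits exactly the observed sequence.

0,1,0,2,0,1,0,2,1,2,1,2,0,2,1,0,1,0

  [0] x  {0}  => 0  start
  [1] y  {1,2}  => 1  0->1 ok
  [2] x  {0}  => 0  1->0 ok
  [3] y  {1,2}  => 2  0->2 ok
  [4] x  {0}  => 0  2->0 ok
  [5] y  {1,2}  => 1  0->1 ok
  [6] x  {0}  => 0  1->0 ok
  [7] y  {1,2}  => 2  0->2 ok
  [8] y  {1,2}  => 1  2->1 ok
  [9] y  {1,2}  => 2  1->2 ok
  [10] y  {1,2}  => 1  2->1 ok
  [11] y  {1,2}  => 2  1->2 ok
  [12] x  {0}  => 0  2->0 ok
  [13] y  {1,2}  => 2  0->2 ok
  [14] y  {1,2}  => 1  2->1 ok
  [15] x  {0}  => 0  1->0 ok
  [16] y  {1,2}  => 1  0->1 ok
  [17] x  {0}  => 0  1->0 ok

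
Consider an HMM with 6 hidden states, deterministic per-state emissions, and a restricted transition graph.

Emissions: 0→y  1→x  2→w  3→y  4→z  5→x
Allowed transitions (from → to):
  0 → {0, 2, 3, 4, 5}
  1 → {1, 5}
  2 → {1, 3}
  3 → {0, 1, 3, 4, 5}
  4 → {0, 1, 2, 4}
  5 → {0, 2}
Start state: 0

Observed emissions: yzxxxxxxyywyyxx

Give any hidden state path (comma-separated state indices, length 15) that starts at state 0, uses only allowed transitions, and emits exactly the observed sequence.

0,4,1,1,1,1,1,5,0,0,2,3,3,1,5

  0: obs=y cand={0,3} pick 0 [start]
  1: obs=z cand={4} pick 4 [0->4 ok]
  2: obs=x cand={1,5} pick 1 [4->1 ok]
  3: obs=x cand={1,5} pick 1 [1->1 ok]
  4: obs=x cand={1,5} pick 1 [1->1 ok]
  5: obs=x cand={1,5} pick 1 [1->1 ok]
  6: obs=x cand={1,5} pick 1 [1->1 ok]
  7: obs=x cand={1,5} pick 5 [1->5 ok]
  8: obs=y cand={0,3} pick 0 [5->0 ok]
  9: obs=y cand={0,3} pick 0 [0->0 ok]
  10: obs=w cand={2} pick 2 [0->2 ok]
  11: obs=y cand={0,3} pick 3 [2->3 ok]
  12: obs=y cand={0,3} pick 3 [3->3 ok]
  13: obs=x cand={1,5} pick 1 [3->1 ok]
  14: obs=x cand={1,5} pick 5 [1->5 ok]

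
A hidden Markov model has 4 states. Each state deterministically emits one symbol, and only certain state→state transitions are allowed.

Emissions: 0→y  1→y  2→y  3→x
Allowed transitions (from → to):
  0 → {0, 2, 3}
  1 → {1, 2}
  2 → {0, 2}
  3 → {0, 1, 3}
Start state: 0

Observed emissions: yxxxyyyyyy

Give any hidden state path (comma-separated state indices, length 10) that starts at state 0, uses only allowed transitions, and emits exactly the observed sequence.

  t0 'y' -> {0,1,2}, take 0 (start)
  t1 'x' -> {3}, take 3 (0->3 ok)
  t2 'x' -> {3}, take 3 (3->3 ok)
  t3 'x' -> {3}, take 3 (3->3 ok)
  t4 'y' -> {0,1,2}, take 1 (3->1 ok)
  t5 'y' -> {0,1,2}, take 1 (1->1 ok)
  t6 'y' -> {0,1,2}, take 1 (1->1 ok)
  t7 'y' -> {0,1,2}, take 2 (1->2 ok)
  t8 'y' -> {0,1,2}, take 2 (2->2 ok)
  t9 'y' -> {0,1,2}, take 0 (2->0 ok)

0,3,3,3,1,1,1,2,2,0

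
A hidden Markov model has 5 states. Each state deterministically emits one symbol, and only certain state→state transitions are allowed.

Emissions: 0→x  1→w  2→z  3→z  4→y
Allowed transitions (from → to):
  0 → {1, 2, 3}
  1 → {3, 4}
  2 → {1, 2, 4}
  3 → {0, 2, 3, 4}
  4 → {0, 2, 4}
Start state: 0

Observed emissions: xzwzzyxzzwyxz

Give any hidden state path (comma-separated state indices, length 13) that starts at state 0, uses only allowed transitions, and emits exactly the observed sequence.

0,2,1,3,2,4,0,3,2,1,4,0,2

  [0] x  {0}  => 0  start
  [1] z  {2,3}  => 2  0->2 ok
  [2] w  {1}  => 1  2->1 ok
  [3] z  {2,3}  => 3  1->3 ok
  [4] z  {2,3}  => 2  3->2 ok
  [5] y  {4}  => 4  2->4 ok
  [6] x  {0}  => 0  4->0 ok
  [7] z  {2,3}  => 3  0->3 ok
  [8] z  {2,3}  => 2  3->2 ok
  [9] w  {1}  => 1  2->1 ok
  [10] y  {4}  => 4  1->4 ok
  [11] x  {0}  => 0  4->0 ok
  [12] z  {2,3}  => 2  0->2 ok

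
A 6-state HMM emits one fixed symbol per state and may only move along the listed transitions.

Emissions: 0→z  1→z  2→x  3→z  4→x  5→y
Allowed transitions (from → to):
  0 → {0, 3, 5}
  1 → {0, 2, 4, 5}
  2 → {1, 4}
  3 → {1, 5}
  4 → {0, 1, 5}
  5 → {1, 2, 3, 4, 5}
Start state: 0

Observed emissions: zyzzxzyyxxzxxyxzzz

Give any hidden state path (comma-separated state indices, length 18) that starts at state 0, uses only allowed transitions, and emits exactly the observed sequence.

  t0 'z' -> {0,1,3}, take 0 (start)
  t1 'y' -> {5}, take 5 (0->5 ok)
  t2 'z' -> {0,1,3}, take 3 (5->3 ok)
  t3 'z' -> {0,1,3}, take 1 (3->1 ok)
  t4 'x' -> {2,4}, take 4 (1->4 ok)
  t5 'z' -> {0,1,3}, take 0 (4->0 ok)
  t6 'y' -> {5}, take 5 (0->5 ok)
  t7 'y' -> {5}, take 5 (5->5 ok)
  t8 'x' -> {2,4}, take 2 (5->2 ok)
  t9 'x' -> {2,4}, take 4 (2->4 ok)
  t10 'z' -> {0,1,3}, take 1 (4->1 ok)
  t11 'x' -> {2,4}, take 2 (1->2 ok)
  t12 'x' -> {2,4}, take 4 (2->4 ok)
  t13 'y' -> {5}, take 5 (4->5 ok)
  t14 'x' -> {2,4}, take 2 (5->2 ok)
  t15 'z' -> {0,1,3}, take 1 (2->1 ok)
  t16 'z' -> {0,1,3}, take 0 (1->0 ok)
  t17 'z' -> {0,1,3}, take 3 (0->3 ok)

0,5,3,1,4,0,5,5,2,4,1,2,4,5,2,1,0,3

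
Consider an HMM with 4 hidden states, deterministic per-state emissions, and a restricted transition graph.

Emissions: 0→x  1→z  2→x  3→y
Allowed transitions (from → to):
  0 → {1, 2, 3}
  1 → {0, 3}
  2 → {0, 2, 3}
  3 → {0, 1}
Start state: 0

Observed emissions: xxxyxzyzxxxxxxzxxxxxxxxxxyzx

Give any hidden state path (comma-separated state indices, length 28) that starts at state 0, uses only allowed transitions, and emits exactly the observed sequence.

0,2,2,3,0,1,3,1,0,2,0,2,2,0,1,0,2,0,2,2,2,2,2,0,2,3,1,0

  [0] x  {0,2}  => 0  start
  [1] x  {0,2}  => 2  0->2 ok
  [2] x  {0,2}  => 2  2->2 ok
  [3] y  {3}  => 3  2->3 ok
  [4] x  {0,2}  => 0  3->0 ok
  [5] z  {1}  => 1  0->1 ok
  [6] y  {3}  => 3  1->3 ok
  [7] z  {1}  => 1  3->1 ok
  [8] x  {0,2}  => 0  1->0 ok
  [9] x  {0,2}  => 2  0->2 ok
  [10] x  {0,2}  => 0  2->0 ok
  [11] x  {0,2}  => 2  0->2 ok
  [12] x  {0,2}  => 2  2->2 ok
  [13] x  {0,2}  => 0  2->0 ok
  [14] z  {1}  => 1  0->1 ok
  [15] x  {0,2}  => 0  1->0 ok
  [16] x  {0,2}  => 2  0->2 ok
  [17] x  {0,2}  => 0  2->0 ok
  [18] x  {0,2}  => 2  0->2 ok
  [19] x  {0,2}  => 2  2->2 ok
  [20] x  {0,2}  => 2  2->2 ok
  [21] x  {0,2}  => 2  2->2 ok
  [22] x  {0,2}  => 2  2->2 ok
  [23] x  {0,2}  => 0  2->0 ok
  [24] x  {0,2}  => 2  0->2 ok
  [25] y  {3}  => 3  2->3 ok
  [26] z  {1}  => 1  3->1 ok
  [27] x  {0,2}  => 0  1->0 ok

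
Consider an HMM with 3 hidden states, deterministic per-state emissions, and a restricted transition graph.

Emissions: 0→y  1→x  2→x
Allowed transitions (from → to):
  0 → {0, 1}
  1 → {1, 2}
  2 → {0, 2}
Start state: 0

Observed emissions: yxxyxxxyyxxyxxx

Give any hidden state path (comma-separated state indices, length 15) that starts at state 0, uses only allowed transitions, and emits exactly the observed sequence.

  [0] y  {0}  => 0  start
  [1] x  {1,2}  => 1  0->1 ok
  [2] x  {1,2}  => 2  1->2 ok
  [3] y  {0}  => 0  2->0 ok
  [4] x  {1,2}  => 1  0->1 ok
  [5] x  {1,2}  => 1  1->1 ok
  [6] x  {1,2}  => 2  1->2 ok
  [7] y  {0}  => 0  2->0 ok
  [8] y  {0}  => 0  0->0 ok
  [9] x  {1,2}  => 1  0->1 ok
  [10] x  {1,2}  => 2  1->2 ok
  [11] y  {0}  => 0  2->0 ok
  [12] x  {1,2}  => 1  0->1 ok
  [13] x  {1,2}  => 2  1->2 ok
  [14] x  {1,2}  => 2  2->2 ok

0,1,2,0,1,1,2,0,0,1,2,0,1,2,2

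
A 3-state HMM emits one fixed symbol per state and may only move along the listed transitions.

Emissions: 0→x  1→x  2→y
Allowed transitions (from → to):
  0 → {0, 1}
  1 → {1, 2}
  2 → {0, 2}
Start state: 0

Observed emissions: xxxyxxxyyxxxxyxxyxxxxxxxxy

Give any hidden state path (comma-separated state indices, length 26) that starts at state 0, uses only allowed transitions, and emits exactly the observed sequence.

  0: obs=x cand={0,1} pick 0 [start]
  1: obs=x cand={0,1} pick 1 [0->1 ok]
  2: obs=x cand={0,1} pick 1 [1->1 ok]
  3: obs=y cand={2} pick 2 [1->2 ok]
  4: obs=x cand={0,1} pick 0 [2->0 ok]
  5: obs=x cand={0,1} pick 1 [0->1 ok]
  6: obs=x cand={0,1} pick 1 [1->1 ok]
  7: obs=y cand={2} pick 2 [1->2 ok]
  8: obs=y cand={2} pick 2 [2->2 ok]
  9: obs=x cand={0,1} pick 0 [2->0 ok]
  10: obs=x cand={0,1} pick 0 [0->0 ok]
  11: obs=x cand={0,1} pick 1 [0->1 ok]
  12: obs=x cand={0,1} pick 1 [1->1 ok]
  13: obs=y cand={2} pick 2 [1->2 ok]
  14: obs=x cand={0,1} pick 0 [2->0 ok]
  15: obs=x cand={0,1} pick 1 [0->1 ok]
  16: obs=y cand={2} pick 2 [1->2 ok]
  17: obs=x cand={0,1} pick 0 [2->0 ok]
  18: obs=x cand={0,1} pick 0 [0->0 ok]
  19: obs=x cand={0,1} pick 0 [0->0 ok]
  20: obs=x cand={0,1} pick 0 [0->0 ok]
  21: obs=x cand={0,1} pick 1 [0->1 ok]
  22: obs=x cand={0,1} pick 1 [1->1 ok]
  23: obs=x cand={0,1} pick 1 [1->1 ok]
  24: obs=x cand={0,1} pick 1 [1->1 ok]
  25: obs=y cand={2} pick 2 [1->2 ok]

0,1,1,2,0,1,1,2,2,0,0,1,1,2,0,1,2,0,0,0,0,1,1,1,1,2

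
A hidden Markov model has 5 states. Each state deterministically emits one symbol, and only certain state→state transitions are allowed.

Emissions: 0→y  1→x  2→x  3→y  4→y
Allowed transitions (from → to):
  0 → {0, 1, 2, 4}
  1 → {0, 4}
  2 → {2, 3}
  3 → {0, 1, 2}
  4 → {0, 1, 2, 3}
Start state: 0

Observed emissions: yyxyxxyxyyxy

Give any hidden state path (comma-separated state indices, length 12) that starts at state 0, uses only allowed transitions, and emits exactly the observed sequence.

  [0] y  {0,3,4}  => 0  start
  [1] y  {0,3,4}  => 4  0->4 ok
  [2] x  {1,2}  => 2  4->2 ok
  [3] y  {0,3,4}  => 3  2->3 ok
  [4] x  {1,2}  => 2  3->2 ok
  [5] x  {1,2}  => 2  2->2 ok
  [6] y  {0,3,4}  => 3  2->3 ok
  [7] x  {1,2}  => 1  3->1 ok
  [8] y  {0,3,4}  => 0  1->0 ok
  [9] y  {0,3,4}  => 4  0->4 ok
  [10] x  {1,2}  => 2  4->2 ok
  [11] y  {0,3,4}  => 3  2->3 ok

0,4,2,3,2,2,3,1,0,4,2,3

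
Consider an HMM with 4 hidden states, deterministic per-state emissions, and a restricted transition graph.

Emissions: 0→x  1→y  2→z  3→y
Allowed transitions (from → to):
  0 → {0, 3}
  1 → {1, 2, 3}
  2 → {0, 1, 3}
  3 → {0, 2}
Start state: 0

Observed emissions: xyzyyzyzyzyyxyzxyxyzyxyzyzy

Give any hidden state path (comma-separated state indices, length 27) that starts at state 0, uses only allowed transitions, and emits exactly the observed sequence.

  pos 0: x in {0}, choose 0; start
  pos 1: y in {1,3}, choose 3; 0->3 ok
  pos 2: z in {2}, choose 2; 3->2 ok
  pos 3: y in {1,3}, choose 1; 2->1 ok
  pos 4: y in {1,3}, choose 3; 1->3 ok
  pos 5: z in {2}, choose 2; 3->2 ok
  pos 6: y in {1,3}, choose 1; 2->1 ok
  pos 7: z in {2}, choose 2; 1->2 ok
  pos 8: y in {1,3}, choose 3; 2->3 ok
  pos 9: z in {2}, choose 2; 3->2 ok
  pos 10: y in {1,3}, choose 1; 2->1 ok
  pos 11: y in {1,3}, choose 3; 1->3 ok
  pos 12: x in {0}, choose 0; 3->0 ok
  pos 13: y in {1,3}, choose 3; 0->3 ok
  pos 14: z in {2}, choose 2; 3->2 ok
  pos 15: x in {0}, choose 0; 2->0 ok
  pos 16: y in {1,3}, choose 3; 0->3 ok
  pos 17: x in {0}, choose 0; 3->0 ok
  pos 18: y in {1,3}, choose 3; 0->3 ok
  pos 19: z in {2}, choose 2; 3->2 ok
  pos 20: y in {1,3}, choose 3; 2->3 ok
  pos 21: x in {0}, choose 0; 3->0 ok
  pos 22: y in {1,3}, choose 3; 0->3 ok
  pos 23: z in {2}, choose 2; 3->2 ok
  pos 24: y in {1,3}, choose 3; 2->3 ok
  pos 25: z in {2}, choose 2; 3->2 ok
  pos 26: y in {1,3}, choose 3; 2->3 ok

0,3,2,1,3,2,1,2,3,2,1,3,0,3,2,0,3,0,3,2,3,0,3,2,3,2,3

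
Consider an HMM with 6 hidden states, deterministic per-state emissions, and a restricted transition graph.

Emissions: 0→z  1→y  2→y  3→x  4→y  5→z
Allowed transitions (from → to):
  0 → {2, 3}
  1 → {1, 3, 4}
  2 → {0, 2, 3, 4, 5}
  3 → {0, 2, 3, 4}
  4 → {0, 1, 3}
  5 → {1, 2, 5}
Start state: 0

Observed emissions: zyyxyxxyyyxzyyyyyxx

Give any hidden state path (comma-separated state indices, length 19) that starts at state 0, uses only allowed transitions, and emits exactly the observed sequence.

0,2,4,3,2,3,3,2,2,4,3,0,2,4,1,1,4,3,3

  pos 0: z in {0,5}, choose 0; start
  pos 1: y in {1,2,4}, choose 2; 0->2 ok
  pos 2: y in {1,2,4}, choose 4; 2->4 ok
  pos 3: x in {3}, choose 3; 4->3 ok
  pos 4: y in {1,2,4}, choose 2; 3->2 ok
  pos 5: x in {3}, choose 3; 2->3 ok
  pos 6: x in {3}, choose 3; 3->3 ok
  pos 7: y in {1,2,4}, choose 2; 3->2 ok
  pos 8: y in {1,2,4}, choose 2; 2->2 ok
  pos 9: y in {1,2,4}, choose 4; 2->4 ok
  pos 10: x in {3}, choose 3; 4->3 ok
  pos 11: z in {0,5}, choose 0; 3->0 ok
  pos 12: y in {1,2,4}, choose 2; 0->2 ok
  pos 13: y in {1,2,4}, choose 4; 2->4 ok
  pos 14: y in {1,2,4}, choose 1; 4->1 ok
  pos 15: y in {1,2,4}, choose 1; 1->1 ok
  pos 16: y in {1,2,4}, choose 4; 1->4 ok
  pos 17: x in {3}, choose 3; 4->3 ok
  pos 18: x in {3}, choose 3; 3->3 ok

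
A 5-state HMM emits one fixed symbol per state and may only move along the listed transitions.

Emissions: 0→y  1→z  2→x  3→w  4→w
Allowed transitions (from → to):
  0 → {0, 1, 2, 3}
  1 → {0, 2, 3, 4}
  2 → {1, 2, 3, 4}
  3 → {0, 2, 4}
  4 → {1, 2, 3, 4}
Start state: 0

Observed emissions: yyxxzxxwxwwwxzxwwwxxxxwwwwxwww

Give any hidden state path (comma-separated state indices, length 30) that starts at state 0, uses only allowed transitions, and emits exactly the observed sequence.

0,0,2,2,1,2,2,4,2,3,4,3,2,1,2,4,4,4,2,2,2,2,4,3,4,4,2,4,3,4

  0: obs=y cand={0} pick 0 [start]
  1: obs=y cand={0} pick 0 [0->0 ok]
  2: obs=x cand={2} pick 2 [0->2 ok]
  3: obs=x cand={2} pick 2 [2->2 ok]
  4: obs=z cand={1} pick 1 [2->1 ok]
  5: obs=x cand={2} pick 2 [1->2 ok]
  6: obs=x cand={2} pick 2 [2->2 ok]
  7: obs=w cand={3,4} pick 4 [2->4 ok]
  8: obs=x cand={2} pick 2 [4->2 ok]
  9: obs=w cand={3,4} pick 3 [2->3 ok]
  10: obs=w cand={3,4} pick 4 [3->4 ok]
  11: obs=w cand={3,4} pick 3 [4->3 ok]
  12: obs=x cand={2} pick 2 [3->2 ok]
  13: obs=z cand={1} pick 1 [2->1 ok]
  14: obs=x cand={2} pick 2 [1->2 ok]
  15: obs=w cand={3,4} pick 4 [2->4 ok]
  16: obs=w cand={3,4} pick 4 [4->4 ok]
  17: obs=w cand={3,4} pick 4 [4->4 ok]
  18: obs=x cand={2} pick 2 [4->2 ok]
  19: obs=x cand={2} pick 2 [2->2 ok]
  20: obs=x cand={2} pick 2 [2->2 ok]
  21: obs=x cand={2} pick 2 [2->2 ok]
  22: obs=w cand={3,4} pick 4 [2->4 ok]
  23: obs=w cand={3,4} pick 3 [4->3 ok]
  24: obs=w cand={3,4} pick 4 [3->4 ok]
  25: obs=w cand={3,4} pick 4 [4->4 ok]
  26: obs=x cand={2} pick 2 [4->2 ok]
  27: obs=w cand={3,4} pick 4 [2->4 ok]
  28: obs=w cand={3,4} pick 3 [4->3 ok]
  29: obs=w cand={3,4} pick 4 [3->4 ok]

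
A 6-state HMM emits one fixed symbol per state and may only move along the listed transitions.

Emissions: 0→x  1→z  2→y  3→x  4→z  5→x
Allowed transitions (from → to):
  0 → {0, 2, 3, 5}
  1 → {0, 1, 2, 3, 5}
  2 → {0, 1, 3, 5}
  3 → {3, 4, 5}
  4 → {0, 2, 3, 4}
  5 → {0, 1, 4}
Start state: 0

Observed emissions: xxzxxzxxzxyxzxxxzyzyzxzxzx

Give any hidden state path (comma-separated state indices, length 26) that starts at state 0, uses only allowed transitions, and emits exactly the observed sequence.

0,5,4,0,3,4,3,3,4,0,2,5,4,3,3,5,4,2,1,2,1,5,1,5,1,3

  t0 'x' -> {0,3,5}, take 0 (start)
  t1 'x' -> {0,3,5}, take 5 (0->5 ok)
  t2 'z' -> {1,4}, take 4 (5->4 ok)
  t3 'x' -> {0,3,5}, take 0 (4->0 ok)
  t4 'x' -> {0,3,5}, take 3 (0->3 ok)
  t5 'z' -> {1,4}, take 4 (3->4 ok)
  t6 'x' -> {0,3,5}, take 3 (4->3 ok)
  t7 'x' -> {0,3,5}, take 3 (3->3 ok)
  t8 'z' -> {1,4}, take 4 (3->4 ok)
  t9 'x' -> {0,3,5}, take 0 (4->0 ok)
  t10 'y' -> {2}, take 2 (0->2 ok)
  t11 'x' -> {0,3,5}, take 5 (2->5 ok)
  t12 'z' -> {1,4}, take 4 (5->4 ok)
  t13 'x' -> {0,3,5}, take 3 (4->3 ok)
  t14 'x' -> {0,3,5}, take 3 (3->3 ok)
  t15 'x' -> {0,3,5}, take 5 (3->5 ok)
  t16 'z' -> {1,4}, take 4 (5->4 ok)
  t17 'y' -> {2}, take 2 (4->2 ok)
  t18 'z' -> {1,4}, take 1 (2->1 ok)
  t19 'y' -> {2}, take 2 (1->2 ok)
  t20 'z' -> {1,4}, take 1 (2->1 ok)
  t21 'x' -> {0,3,5}, take 5 (1->5 ok)
  t22 'z' -> {1,4}, take 1 (5->1 ok)
  t23 'x' -> {0,3,5}, take 5 (1->5 ok)
  t24 'z' -> {1,4}, take 1 (5->1 ok)
  t25 'x' -> {0,3,5}, take 3 (1->3 ok)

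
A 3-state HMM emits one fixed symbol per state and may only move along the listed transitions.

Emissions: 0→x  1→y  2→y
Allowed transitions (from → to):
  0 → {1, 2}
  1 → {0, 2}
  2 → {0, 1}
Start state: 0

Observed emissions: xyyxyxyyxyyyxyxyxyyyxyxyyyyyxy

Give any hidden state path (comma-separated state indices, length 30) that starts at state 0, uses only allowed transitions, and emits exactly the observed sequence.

  0: obs=x cand={0} pick 0 [start]
  1: obs=y cand={1,2} pick 1 [0->1 ok]
  2: obs=y cand={1,2} pick 2 [1->2 ok]
  3: obs=x cand={0} pick 0 [2->0 ok]
  4: obs=y cand={1,2} pick 1 [0->1 ok]
  5: obs=x cand={0} pick 0 [1->0 ok]
  6: obs=y cand={1,2} pick 1 [0->1 ok]
  7: obs=y cand={1,2} pick 2 [1->2 ok]
  8: obs=x cand={0} pick 0 [2->0 ok]
  9: obs=y cand={1,2} pick 2 [0->2 ok]
  10: obs=y cand={1,2} pick 1 [2->1 ok]
  11: obs=y cand={1,2} pick 2 [1->2 ok]
  12: obs=x cand={0} pick 0 [2->0 ok]
  13: obs=y cand={1,2} pick 2 [0->2 ok]
  14: obs=x cand={0} pick 0 [2->0 ok]
  15: obs=y cand={1,2} pick 1 [0->1 ok]
  16: obs=x cand={0} pick 0 [1->0 ok]
  17: obs=y cand={1,2} pick 1 [0->1 ok]
  18: obs=y cand={1,2} pick 2 [1->2 ok]
  19: obs=y cand={1,2} pick 1 [2->1 ok]
  20: obs=x cand={0} pick 0 [1->0 ok]
  21: obs=y cand={1,2} pick 2 [0->2 ok]
  22: obs=x cand={0} pick 0 [2->0 ok]
  23: obs=y cand={1,2} pick 2 [0->2 ok]
  24: obs=y cand={1,2} pick 1 [2->1 ok]
  25: obs=y cand={1,2} pick 2 [1->2 ok]
  26: obs=y cand={1,2} pick 1 [2->1 ok]
  27: obs=y cand={1,2} pick 2 [1->2 ok]
  28: obs=x cand={0} pick 0 [2->0 ok]
  29: obs=y cand={1,2} pick 2 [0->2 ok]

0,1,2,0,1,0,1,2,0,2,1,2,0,2,0,1,0,1,2,1,0,2,0,2,1,2,1,2,0,2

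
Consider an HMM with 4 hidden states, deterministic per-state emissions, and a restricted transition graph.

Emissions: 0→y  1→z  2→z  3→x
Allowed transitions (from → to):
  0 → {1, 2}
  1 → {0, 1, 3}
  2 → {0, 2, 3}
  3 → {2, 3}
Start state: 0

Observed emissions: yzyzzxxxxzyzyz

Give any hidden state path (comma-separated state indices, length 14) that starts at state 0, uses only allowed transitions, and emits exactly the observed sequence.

0,2,0,2,2,3,3,3,3,2,0,1,0,2

  t0 'y' -> {0}, take 0 (start)
  t1 'z' -> {1,2}, take 2 (0->2 ok)
  t2 'y' -> {0}, take 0 (2->0 ok)
  t3 'z' -> {1,2}, take 2 (0->2 ok)
  t4 'z' -> {1,2}, take 2 (2->2 ok)
  t5 'x' -> {3}, take 3 (2->3 ok)
  t6 'x' -> {3}, take 3 (3->3 ok)
  t7 'x' -> {3}, take 3 (3->3 ok)
  t8 'x' -> {3}, take 3 (3->3 ok)
  t9 'z' -> {1,2}, take 2 (3->2 ok)
  t10 'y' -> {0}, take 0 (2->0 ok)
  t11 'z' -> {1,2}, take 1 (0->1 ok)
  t12 'y' -> {0}, take 0 (1->0 ok)
  t13 'z' -> {1,2}, take 2 (0->2 ok)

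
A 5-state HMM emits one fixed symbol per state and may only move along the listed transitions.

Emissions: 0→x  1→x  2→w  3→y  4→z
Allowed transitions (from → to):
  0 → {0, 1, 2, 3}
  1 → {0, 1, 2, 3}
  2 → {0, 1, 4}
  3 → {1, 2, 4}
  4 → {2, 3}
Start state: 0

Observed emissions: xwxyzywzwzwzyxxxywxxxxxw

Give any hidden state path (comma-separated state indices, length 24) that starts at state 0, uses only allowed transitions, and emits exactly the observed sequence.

0,2,1,3,4,3,2,4,2,4,2,4,3,1,1,0,3,2,1,1,1,0,1,2

  [0] x  {0,1}  => 0  start
  [1] w  {2}  => 2  0->2 ok
  [2] x  {0,1}  => 1  2->1 ok
  [3] y  {3}  => 3  1->3 ok
  [4] z  {4}  => 4  3->4 ok
  [5] y  {3}  => 3  4->3 ok
  [6] w  {2}  => 2  3->2 ok
  [7] z  {4}  => 4  2->4 ok
  [8] w  {2}  => 2  4->2 ok
  [9] z  {4}  => 4  2->4 ok
  [10] w  {2}  => 2  4->2 ok
  [11] z  {4}  => 4  2->4 ok
  [12] y  {3}  => 3  4->3 ok
  [13] x  {0,1}  => 1  3->1 ok
  [14] x  {0,1}  => 1  1->1 ok
  [15] x  {0,1}  => 0  1->0 ok
  [16] y  {3}  => 3  0->3 ok
  [17] w  {2}  => 2  3->2 ok
  [18] x  {0,1}  => 1  2->1 ok
  [19] x  {0,1}  => 1  1->1 ok
  [20] x  {0,1}  => 1  1->1 ok
  [21] x  {0,1}  => 0  1->0 ok
  [22] x  {0,1}  => 1  0->1 ok
  [23] w  {2}  => 2  1->2 ok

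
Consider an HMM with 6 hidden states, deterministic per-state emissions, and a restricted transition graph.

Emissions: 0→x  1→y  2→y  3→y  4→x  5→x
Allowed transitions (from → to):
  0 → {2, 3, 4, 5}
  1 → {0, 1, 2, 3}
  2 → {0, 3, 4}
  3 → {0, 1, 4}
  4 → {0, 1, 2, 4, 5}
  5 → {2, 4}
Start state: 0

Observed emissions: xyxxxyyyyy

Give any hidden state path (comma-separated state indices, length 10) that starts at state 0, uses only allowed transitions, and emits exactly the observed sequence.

  pos 0: x in {0,4,5}, choose 0; start
  pos 1: y in {1,2,3}, choose 2; 0->2 ok
  pos 2: x in {0,4,5}, choose 0; 2->0 ok
  pos 3: x in {0,4,5}, choose 4; 0->4 ok
  pos 4: x in {0,4,5}, choose 4; 4->4 ok
  pos 5: y in {1,2,3}, choose 1; 4->1 ok
  pos 6: y in {1,2,3}, choose 1; 1->1 ok
  pos 7: y in {1,2,3}, choose 3; 1->3 ok
  pos 8: y in {1,2,3}, choose 1; 3->1 ok
  pos 9: y in {1,2,3}, choose 1; 1->1 ok

0,2,0,4,4,1,1,3,1,1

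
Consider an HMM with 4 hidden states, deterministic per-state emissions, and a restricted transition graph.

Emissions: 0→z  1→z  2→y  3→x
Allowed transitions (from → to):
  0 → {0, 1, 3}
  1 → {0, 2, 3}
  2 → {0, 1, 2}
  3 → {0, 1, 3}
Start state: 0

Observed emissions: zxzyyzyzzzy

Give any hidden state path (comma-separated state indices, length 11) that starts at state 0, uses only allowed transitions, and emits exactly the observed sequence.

  pos 0: z in {0,1}, choose 0; start
  pos 1: x in {3}, choose 3; 0->3 ok
  pos 2: z in {0,1}, choose 1; 3->1 ok
  pos 3: y in {2}, choose 2; 1->2 ok
  pos 4: y in {2}, choose 2; 2->2 ok
  pos 5: z in {0,1}, choose 1; 2->1 ok
  pos 6: y in {2}, choose 2; 1->2 ok
  pos 7: z in {0,1}, choose 0; 2->0 ok
  pos 8: z in {0,1}, choose 0; 0->0 ok
  pos 9: z in {0,1}, choose 1; 0->1 ok
  pos 10: y in {2}, choose 2; 1->2 ok

0,3,1,2,2,1,2,0,0,1,2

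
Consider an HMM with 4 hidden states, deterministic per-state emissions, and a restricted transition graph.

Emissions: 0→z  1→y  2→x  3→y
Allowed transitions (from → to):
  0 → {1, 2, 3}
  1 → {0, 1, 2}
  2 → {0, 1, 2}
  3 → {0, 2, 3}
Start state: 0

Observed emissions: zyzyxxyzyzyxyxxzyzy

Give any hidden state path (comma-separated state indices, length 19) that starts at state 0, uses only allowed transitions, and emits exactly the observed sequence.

0,3,0,1,2,2,1,0,3,0,3,2,1,2,2,0,3,0,1

  pos 0: z in {0}, choose 0; start
  pos 1: y in {1,3}, choose 3; 0->3 ok
  pos 2: z in {0}, choose 0; 3->0 ok
  pos 3: y in {1,3}, choose 1; 0->1 ok
  pos 4: x in {2}, choose 2; 1->2 ok
  pos 5: x in {2}, choose 2; 2->2 ok
  pos 6: y in {1,3}, choose 1; 2->1 ok
  pos 7: z in {0}, choose 0; 1->0 ok
  pos 8: y in {1,3}, choose 3; 0->3 ok
  pos 9: z in {0}, choose 0; 3->0 ok
  pos 10: y in {1,3}, choose 3; 0->3 ok
  pos 11: x in {2}, choose 2; 3->2 ok
  pos 12: y in {1,3}, choose 1; 2->1 ok
  pos 13: x in {2}, choose 2; 1->2 ok
  pos 14: x in {2}, choose 2; 2->2 ok
  pos 15: z in {0}, choose 0; 2->0 ok
  pos 16: y in {1,3}, choose 3; 0->3 ok
  pos 17: z in {0}, choose 0; 3->0 ok
  pos 18: y in {1,3}, choose 1; 0->1 ok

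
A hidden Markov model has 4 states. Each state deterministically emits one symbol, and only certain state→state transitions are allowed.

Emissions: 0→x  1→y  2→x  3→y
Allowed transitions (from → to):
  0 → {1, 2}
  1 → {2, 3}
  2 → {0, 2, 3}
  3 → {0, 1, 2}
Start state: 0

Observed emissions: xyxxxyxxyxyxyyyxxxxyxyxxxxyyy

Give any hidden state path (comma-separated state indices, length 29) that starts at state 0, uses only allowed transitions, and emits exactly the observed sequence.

0,1,2,0,2,3,2,0,1,2,3,0,1,3,1,2,2,0,2,3,0,1,2,0,2,0,1,3,1

  0: obs=x cand={0,2} pick 0 [start]
  1: obs=y cand={1,3} pick 1 [0->1 ok]
  2: obs=x cand={0,2} pick 2 [1->2 ok]
  3: obs=x cand={0,2} pick 0 [2->0 ok]
  4: obs=x cand={0,2} pick 2 [0->2 ok]
  5: obs=y cand={1,3} pick 3 [2->3 ok]
  6: obs=x cand={0,2} pick 2 [3->2 ok]
  7: obs=x cand={0,2} pick 0 [2->0 ok]
  8: obs=y cand={1,3} pick 1 [0->1 ok]
  9: obs=x cand={0,2} pick 2 [1->2 ok]
  10: obs=y cand={1,3} pick 3 [2->3 ok]
  11: obs=x cand={0,2} pick 0 [3->0 ok]
  12: obs=y cand={1,3} pick 1 [0->1 ok]
  13: obs=y cand={1,3} pick 3 [1->3 ok]
  14: obs=y cand={1,3} pick 1 [3->1 ok]
  15: obs=x cand={0,2} pick 2 [1->2 ok]
  16: obs=x cand={0,2} pick 2 [2->2 ok]
  17: obs=x cand={0,2} pick 0 [2->0 ok]
  18: obs=x cand={0,2} pick 2 [0->2 ok]
  19: obs=y cand={1,3} pick 3 [2->3 ok]
  20: obs=x cand={0,2} pick 0 [3->0 ok]
  21: obs=y cand={1,3} pick 1 [0->1 ok]
  22: obs=x cand={0,2} pick 2 [1->2 ok]
  23: obs=x cand={0,2} pick 0 [2->0 ok]
  24: obs=x cand={0,2} pick 2 [0->2 ok]
  25: obs=x cand={0,2} pick 0 [2->0 ok]
  26: obs=y cand={1,3} pick 1 [0->1 ok]
  27: obs=y cand={1,3} pick 3 [1->3 ok]
  28: obs=y cand={1,3} pick 1 [3->1 ok]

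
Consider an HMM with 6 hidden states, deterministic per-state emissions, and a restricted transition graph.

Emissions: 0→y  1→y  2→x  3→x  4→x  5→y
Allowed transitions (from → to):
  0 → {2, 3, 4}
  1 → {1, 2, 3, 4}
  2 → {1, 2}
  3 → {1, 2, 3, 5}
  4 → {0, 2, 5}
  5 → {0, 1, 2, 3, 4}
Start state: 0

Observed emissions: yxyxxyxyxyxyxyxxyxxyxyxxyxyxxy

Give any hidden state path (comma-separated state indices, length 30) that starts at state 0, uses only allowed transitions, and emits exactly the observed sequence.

0,2,1,3,3,1,4,0,3,5,3,5,2,1,3,3,1,2,2,1,2,1,2,2,1,4,5,3,3,5

  0: obs=y cand={0,1,5} pick 0 [start]
  1: obs=x cand={2,3,4} pick 2 [0->2 ok]
  2: obs=y cand={0,1,5} pick 1 [2->1 ok]
  3: obs=x cand={2,3,4} pick 3 [1->3 ok]
  4: obs=x cand={2,3,4} pick 3 [3->3 ok]
  5: obs=y cand={0,1,5} pick 1 [3->1 ok]
  6: obs=x cand={2,3,4} pick 4 [1->4 ok]
  7: obs=y cand={0,1,5} pick 0 [4->0 ok]
  8: obs=x cand={2,3,4} pick 3 [0->3 ok]
  9: obs=y cand={0,1,5} pick 5 [3->5 ok]
  10: obs=x cand={2,3,4} pick 3 [5->3 ok]
  11: obs=y cand={0,1,5} pick 5 [3->5 ok]
  12: obs=x cand={2,3,4} pick 2 [5->2 ok]
  13: obs=y cand={0,1,5} pick 1 [2->1 ok]
  14: obs=x cand={2,3,4} pick 3 [1->3 ok]
  15: obs=x cand={2,3,4} pick 3 [3->3 ok]
  16: obs=y cand={0,1,5} pick 1 [3->1 ok]
  17: obs=x cand={2,3,4} pick 2 [1->2 ok]
  18: obs=x cand={2,3,4} pick 2 [2->2 ok]
  19: obs=y cand={0,1,5} pick 1 [2->1 ok]
  20: obs=x cand={2,3,4} pick 2 [1->2 ok]
  21: obs=y cand={0,1,5} pick 1 [2->1 ok]
  22: obs=x cand={2,3,4} pick 2 [1->2 ok]
  23: obs=x cand={2,3,4} pick 2 [2->2 ok]
  24: obs=y cand={0,1,5} pick 1 [2->1 ok]
  25: obs=x cand={2,3,4} pick 4 [1->4 ok]
  26: obs=y cand={0,1,5} pick 5 [4->5 ok]
  27: obs=x cand={2,3,4} pick 3 [5->3 ok]
  28: obs=x cand={2,3,4} pick 3 [3->3 ok]
  29: obs=y cand={0,1,5} pick 5 [3->5 ok]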